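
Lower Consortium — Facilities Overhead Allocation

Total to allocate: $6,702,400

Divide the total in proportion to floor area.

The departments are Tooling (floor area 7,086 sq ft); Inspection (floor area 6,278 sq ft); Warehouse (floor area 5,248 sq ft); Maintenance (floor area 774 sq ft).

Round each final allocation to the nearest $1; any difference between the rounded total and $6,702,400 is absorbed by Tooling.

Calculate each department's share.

Sum of floor area: 19,386.
Unrounded shares: Tooling 7,086/19,386 × $6,702,400 = 2,449,871.37; Inspection 6,278/19,386 × $6,702,400 = 2,170,518.27; Warehouse 5,248/19,386 × $6,702,400 = 1,814,412.22; Maintenance 774/19,386 × $6,702,400 = 267,598.14.
Rounded to nearest $1: Tooling $2,449,871; Inspection $2,170,518; Warehouse $1,814,412; Maintenance $267,598. Sum = $6,702,399.
Difference $6,702,400 − $6,702,399 = +$1 applied to Tooling: Tooling becomes $2,449,872.

Tooling: $2,449,872 | Inspection: $2,170,518 | Warehouse: $1,814,412 | Maintenance: $267,598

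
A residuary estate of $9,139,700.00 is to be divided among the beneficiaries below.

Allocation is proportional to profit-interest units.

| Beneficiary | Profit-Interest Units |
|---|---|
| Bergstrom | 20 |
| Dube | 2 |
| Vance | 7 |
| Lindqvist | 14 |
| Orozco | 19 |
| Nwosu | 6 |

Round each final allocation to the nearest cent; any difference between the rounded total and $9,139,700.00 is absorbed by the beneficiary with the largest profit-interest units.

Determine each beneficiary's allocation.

Combined profit-interest units = 20 + 2 + 7 + 14 + 19 + 6 = 68.
Unrounded shares: Bergstrom 2,688,147.0588; Dube 268,814.7059; Vance 940,851.4706; Lindqvist 1,881,702.9412; Orozco 2,553,739.7059; Nwosu 806,444.1176.
Rounded to nearest cent: Bergstrom $2,688,147.06; Dube $268,814.71; Vance $940,851.47; Lindqvist $1,881,702.94; Orozco $2,553,739.71; Nwosu $806,444.12. Sum = $9,139,700.01.
Difference $9,139,700.00 − $9,139,700.01 = −$0.01 applied to largest profit-interest units (Bergstrom): Bergstrom becomes $2,688,147.05.

Bergstrom: $2,688,147.05 | Dube: $268,814.71 | Vance: $940,851.47 | Lindqvist: $1,881,702.94 | Orozco: $2,553,739.71 | Nwosu: $806,444.12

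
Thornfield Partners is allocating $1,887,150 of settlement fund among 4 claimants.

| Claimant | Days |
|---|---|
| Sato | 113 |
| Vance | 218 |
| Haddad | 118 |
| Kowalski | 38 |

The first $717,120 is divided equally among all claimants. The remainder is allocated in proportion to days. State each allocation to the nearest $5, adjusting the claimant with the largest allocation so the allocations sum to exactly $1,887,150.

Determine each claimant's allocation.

Sato: $450,765 | Vance: $703,030 | Haddad: $462,780 | Kowalski: $270,575

Equal tier: $717,120 ÷ 4 = $179,280 apiece.
Remainder $1,170,030 by days (total 487): Sato 271,485.40 → $271,485; Vance 523,750.60 → $523,750; Haddad 283,498.03 → $283,500; Kowalski 91,295.98 → $91,295.
Totals: Sato $179,280 + $271,485 = $450,765; Vance $179,280 + $523,750 = $703,030; Haddad $179,280 + $283,500 = $462,780; Kowalski $179,280 + $91,295 = $270,575.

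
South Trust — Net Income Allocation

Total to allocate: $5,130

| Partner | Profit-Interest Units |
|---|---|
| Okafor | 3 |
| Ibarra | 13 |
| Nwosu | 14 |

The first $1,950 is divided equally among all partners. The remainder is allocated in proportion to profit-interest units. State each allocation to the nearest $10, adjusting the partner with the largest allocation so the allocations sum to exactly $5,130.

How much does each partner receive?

Okafor: $970; Ibarra: $2,030; Nwosu: $2,130

Equal tier: $1,950 ÷ 3 = $650 apiece.
Remainder $3,180 by profit-interest units (total 30): Okafor 318.00 → $320; Ibarra 1,378.00 → $1,380; Nwosu 1,484.00 → $1,480.
Totals: Okafor $650 + $320 = $970; Ibarra $650 + $1,380 = $2,030; Nwosu $650 + $1,480 = $2,130.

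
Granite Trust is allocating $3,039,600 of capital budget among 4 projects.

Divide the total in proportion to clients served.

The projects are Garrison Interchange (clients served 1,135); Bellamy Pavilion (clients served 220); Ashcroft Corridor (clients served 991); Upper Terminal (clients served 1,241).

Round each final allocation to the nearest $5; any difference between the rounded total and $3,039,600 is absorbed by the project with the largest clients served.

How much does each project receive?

Garrison Interchange: $961,790; Bellamy Pavilion: $186,425; Ashcroft Corridor: $839,765; Upper Terminal: $1,051,620

Sum of clients served: 3,587.
Proportional shares: Garrison Interchange 1,135/3,587 × $3,039,600 = 961,791.47; Bellamy Pavilion 220/3,587 × $3,039,600 = 186,426.54; Ashcroft Corridor 991/3,587 × $3,039,600 = 839,766.82; Upper Terminal 1,241/3,587 × $3,039,600 = 1,051,615.17.
Rounded to nearest $5: Garrison Interchange $961,790; Bellamy Pavilion $186,425; Ashcroft Corridor $839,765; Upper Terminal $1,051,615. Sum = $3,039,595.
Difference $3,039,600 − $3,039,595 = +$5 applied to largest clients served (Upper Terminal): Upper Terminal becomes $1,051,620.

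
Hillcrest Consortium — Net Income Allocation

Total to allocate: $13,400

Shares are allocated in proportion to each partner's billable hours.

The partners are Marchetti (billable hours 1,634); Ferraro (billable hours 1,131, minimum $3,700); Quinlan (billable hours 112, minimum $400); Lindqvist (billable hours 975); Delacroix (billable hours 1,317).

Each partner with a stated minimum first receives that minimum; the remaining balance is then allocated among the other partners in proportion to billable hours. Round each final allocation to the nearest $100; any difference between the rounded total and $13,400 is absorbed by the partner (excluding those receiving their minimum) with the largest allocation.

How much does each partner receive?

Guaranteed amounts: Ferraro $3,700; Quinlan $400. Residual $9,300.
Residual split over remaining billable hours 3,926: Marchetti 3,870.66 → $3,900; Lindqvist 2,309.60 → $2,300; Delacroix 3,119.74 → $3,100.

Marchetti: $3,900; Ferraro: $3,700; Quinlan: $400; Lindqvist: $2,300; Delacroix: $3,100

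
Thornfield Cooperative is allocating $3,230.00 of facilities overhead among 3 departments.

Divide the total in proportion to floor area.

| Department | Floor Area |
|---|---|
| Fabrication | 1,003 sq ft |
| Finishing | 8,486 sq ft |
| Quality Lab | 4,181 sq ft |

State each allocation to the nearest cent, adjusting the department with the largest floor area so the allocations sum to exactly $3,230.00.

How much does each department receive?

Combined floor area = 1,003 + 8,486 + 4,181 = 13,670.
Proportional shares: Fabrication 236.9927; Finishing 2,005.1046; Quality Lab 987.9027.
At nearest cent: Fabrication $236.99; Finishing $2,005.10; Quality Lab $987.90. Sum = $3,229.99.
Difference $3,230.00 − $3,229.99 = +$0.01 applied to largest floor area (Finishing): Finishing becomes $2,005.11.

Fabrication: $236.99; Finishing: $2,005.11; Quality Lab: $987.90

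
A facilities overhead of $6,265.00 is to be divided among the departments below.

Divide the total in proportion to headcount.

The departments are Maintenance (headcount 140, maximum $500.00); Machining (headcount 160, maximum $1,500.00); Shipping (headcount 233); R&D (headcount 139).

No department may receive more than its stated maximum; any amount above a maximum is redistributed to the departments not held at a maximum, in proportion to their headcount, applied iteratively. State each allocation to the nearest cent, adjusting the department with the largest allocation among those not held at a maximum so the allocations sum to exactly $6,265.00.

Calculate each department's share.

Maintenance: $500.00; Machining: $1,500.00; Shipping: $2,671.36; R&D: $1,593.64

Total headcount = 672.
Unconstrained shares: Maintenance 1,305.2083; Machining 1,491.6667; Shipping 2,172.2396; R&D 1,295.8854.
Held at cap: Maintenance ($500.00); remaining pool $5,765.00 reallocated over remaining headcount 532.
Held at cap: Machining ($1,500.00); remaining pool $4,265.00 reallocated over remaining headcount 372.
Remaining shares: Shipping 2,671.3575 → $2,671.36; R&D 1,593.6425 → $1,593.64.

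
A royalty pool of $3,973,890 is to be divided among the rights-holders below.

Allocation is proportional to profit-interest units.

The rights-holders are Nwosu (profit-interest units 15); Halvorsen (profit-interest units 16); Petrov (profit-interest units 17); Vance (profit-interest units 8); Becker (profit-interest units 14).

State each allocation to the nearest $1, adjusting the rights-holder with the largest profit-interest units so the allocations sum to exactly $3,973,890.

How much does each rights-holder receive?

Sum of profit-interest units: 70.
Raw shares: Nwosu 15/70 × $3,973,890 = 851,547.86; Halvorsen 16/70 × $3,973,890 = 908,317.71; Petrov 17/70 × $3,973,890 = 965,087.57; Vance 8/70 × $3,973,890 = 454,158.86; Becker 14/70 × $3,973,890 = 794,778.00.
After rounding ($1): Nwosu $851,548; Halvorsen $908,318; Petrov $965,088; Vance $454,159; Becker $794,778. Sum = $3,973,891.
Difference $3,973,890 − $3,973,891 = −$1 applied to largest profit-interest units (Petrov): Petrov becomes $965,087.

Nwosu: $851,548 · Halvorsen: $908,318 · Petrov: $965,087 · Vance: $454,159 · Becker: $794,778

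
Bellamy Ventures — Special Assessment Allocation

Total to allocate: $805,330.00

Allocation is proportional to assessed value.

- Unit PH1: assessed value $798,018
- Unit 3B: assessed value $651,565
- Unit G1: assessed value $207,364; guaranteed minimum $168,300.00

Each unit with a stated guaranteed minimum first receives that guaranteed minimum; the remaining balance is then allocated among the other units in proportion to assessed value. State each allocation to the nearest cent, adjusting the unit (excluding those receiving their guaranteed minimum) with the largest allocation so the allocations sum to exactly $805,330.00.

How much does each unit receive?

Unit PH1: $350,694.93; Unit 3B: $286,335.07; Unit G1: $168,300.00

Guaranteed amounts: Unit G1 $168,300.00. Remaining pool $637,030.00.
Remaining pool split over remaining assessed value 1,449,583: Unit PH1 350,694.9285 → $350,694.93; Unit 3B 286,335.0715 → $286,335.07.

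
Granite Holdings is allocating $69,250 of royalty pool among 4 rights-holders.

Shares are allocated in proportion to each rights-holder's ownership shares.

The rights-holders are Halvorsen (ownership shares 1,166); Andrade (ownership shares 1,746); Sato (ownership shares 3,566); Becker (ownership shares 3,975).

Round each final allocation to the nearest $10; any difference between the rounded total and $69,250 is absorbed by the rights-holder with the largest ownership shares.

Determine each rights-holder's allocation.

Ownership shares total: 1,166 + 1,746 + 3,566 + 3,975 = 10,453.
Proportional shares: Halvorsen 7,724.62; Andrade 11,567.06; Sato 23,624.37; Becker 26,333.95.
Rounded to nearest $10: Halvorsen $7,720; Andrade $11,570; Sato $23,620; Becker $26,330. Sum = $69,240.
Difference $69,250 − $69,240 = +$10 applied to largest ownership shares (Becker): Becker becomes $26,340.

Halvorsen: $7,720 · Andrade: $11,570 · Sato: $23,620 · Becker: $26,340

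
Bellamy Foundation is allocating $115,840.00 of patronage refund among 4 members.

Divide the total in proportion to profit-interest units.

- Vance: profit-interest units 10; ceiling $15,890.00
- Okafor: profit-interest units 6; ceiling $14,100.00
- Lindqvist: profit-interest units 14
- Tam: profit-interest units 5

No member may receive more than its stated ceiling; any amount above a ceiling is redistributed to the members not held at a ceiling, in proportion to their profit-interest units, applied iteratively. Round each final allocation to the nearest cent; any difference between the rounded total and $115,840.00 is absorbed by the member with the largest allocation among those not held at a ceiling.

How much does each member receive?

Vance: $15,890.00; Okafor: $14,100.00; Lindqvist: $63,257.89; Tam: $22,592.11

Total profit-interest units = 35.
Proportional shares (ignoring caps): Vance 33,097.1429; Okafor 19,858.2857; Lindqvist 46,336.0000; Tam 16,548.5714.
Held at cap: Vance ($15,890.00), Okafor ($14,100.00); remaining pool $85,850.00 reallocated over remaining profit-interest units 19.
Redistributed shares: Lindqvist 63,257.8947 → $63,257.89; Tam 22,592.1053 → $22,592.11.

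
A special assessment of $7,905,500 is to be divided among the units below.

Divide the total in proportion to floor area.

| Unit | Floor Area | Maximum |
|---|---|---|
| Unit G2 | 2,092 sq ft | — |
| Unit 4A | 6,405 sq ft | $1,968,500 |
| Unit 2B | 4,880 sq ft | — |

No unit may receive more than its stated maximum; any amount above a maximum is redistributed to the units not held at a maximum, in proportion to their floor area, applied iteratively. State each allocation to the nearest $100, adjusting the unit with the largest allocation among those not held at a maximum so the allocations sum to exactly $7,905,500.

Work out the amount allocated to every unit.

Unit G2: $1,781,400 · Unit 4A: $1,968,500 · Unit 2B: $4,155,600

Combined floor area = 13,377.
Pro-rata shares before constraints: Unit G2 1,236,323.99; Unit 4A 3,785,208.01; Unit 2B 2,883,968.00.
Capped: Unit 4A ($1,968,500); residual $5,937,000 reallocated over remaining floor area 6,972.
Redistributed shares: Unit G2 1,781,440.62 → $1,781,400; Unit 2B 4,155,559.38 → $4,155,600.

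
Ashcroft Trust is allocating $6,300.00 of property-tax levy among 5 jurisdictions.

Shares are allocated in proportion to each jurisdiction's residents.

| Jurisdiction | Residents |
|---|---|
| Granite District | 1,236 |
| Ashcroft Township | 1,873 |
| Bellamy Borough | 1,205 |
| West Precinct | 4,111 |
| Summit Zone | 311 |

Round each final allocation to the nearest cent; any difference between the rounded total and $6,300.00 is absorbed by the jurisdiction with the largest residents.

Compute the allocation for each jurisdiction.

Sum of residents: 1,236 + 1,873 + 1,205 + 4,111 + 311 = 8,736.
Pro-rata amounts: Granite District 891.3462; Ashcroft Township 1,350.7212; Bellamy Borough 868.9904; West Precinct 2,964.6635; Summit Zone 224.2788.
After rounding (cent): Granite District $891.35; Ashcroft Township $1,350.72; Bellamy Borough $868.99; West Precinct $2,964.66; Summit Zone $224.28. Sum = $6,300.00.
Rounded total matches; no reconciliation needed.

Granite District: $891.35 · Ashcroft Township: $1,350.72 · Bellamy Borough: $868.99 · West Precinct: $2,964.66 · Summit Zone: $224.28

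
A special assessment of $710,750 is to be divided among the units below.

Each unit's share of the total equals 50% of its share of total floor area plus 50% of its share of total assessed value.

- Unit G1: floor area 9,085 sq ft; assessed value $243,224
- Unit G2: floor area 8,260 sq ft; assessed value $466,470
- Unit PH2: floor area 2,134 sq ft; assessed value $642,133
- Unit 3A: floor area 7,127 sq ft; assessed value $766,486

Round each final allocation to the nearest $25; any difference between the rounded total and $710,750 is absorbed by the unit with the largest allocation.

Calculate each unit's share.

Unit G1: $162,150 | Unit G2: $188,575 | Unit PH2: $136,225 | Unit 3A: $223,800

Totals — floor area 26,606, assessed value 2,118,313.
Combined weights (50% floor area + 50% assessed value): Unit G1 0.2281; Unit G2 0.2653; Unit PH2 0.1917; Unit 3A 0.3149.
Raw shares: Unit G1 162,151.93; Unit G2 188,584.91; Unit PH2 136,230.03; Unit 3A 223,783.14.
Rounded to nearest $25: Unit G1 $162,150; Unit G2 $188,575; Unit PH2 $136,225; Unit 3A $223,775. Sum = $710,725.
Difference $710,750 − $710,725 = +$25 applied to largest allocation (Unit 3A): Unit 3A becomes $223,800.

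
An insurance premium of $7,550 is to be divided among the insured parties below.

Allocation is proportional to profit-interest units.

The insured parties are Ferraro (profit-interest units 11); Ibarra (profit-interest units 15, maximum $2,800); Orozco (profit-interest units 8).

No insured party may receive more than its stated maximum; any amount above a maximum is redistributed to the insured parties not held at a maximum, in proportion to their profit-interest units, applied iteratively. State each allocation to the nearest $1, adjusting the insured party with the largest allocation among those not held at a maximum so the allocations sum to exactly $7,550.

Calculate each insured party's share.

Total profit-interest units = 34.
Proportional shares (ignoring caps): Ferraro 2,442.65; Ibarra 3,330.88; Orozco 1,776.47.
Capped: Ibarra ($2,800); balance $4,750 reallocated over remaining profit-interest units 19.
Redistributed shares: Ferraro 2,750.00 → $2,750; Orozco 2,000.00 → $2,000.

Ferraro: $2,750 · Ibarra: $2,800 · Orozco: $2,000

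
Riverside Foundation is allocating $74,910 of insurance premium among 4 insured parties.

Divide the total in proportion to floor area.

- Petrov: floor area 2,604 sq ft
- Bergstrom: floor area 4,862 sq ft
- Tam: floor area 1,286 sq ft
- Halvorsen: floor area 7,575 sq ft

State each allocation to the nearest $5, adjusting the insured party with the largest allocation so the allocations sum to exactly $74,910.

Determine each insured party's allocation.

Petrov: $11,945 | Bergstrom: $22,305 | Tam: $5,900 | Halvorsen: $34,760

Total floor area = 16,327.
Proportional shares: Petrov 2,604/16,327 × $74,910 = 11,947.43; Bergstrom 4,862/16,327 × $74,910 = 22,307.37; Tam 1,286/16,327 × $74,910 = 5,900.30; Halvorsen 7,575/16,327 × $74,910 = 34,754.90.
After rounding ($5): Petrov $11,945; Bergstrom $22,305; Tam $5,900; Halvorsen $34,755. Sum = $74,905.
Difference $74,910 − $74,905 = +$5 applied to largest allocation (Halvorsen): Halvorsen becomes $34,760.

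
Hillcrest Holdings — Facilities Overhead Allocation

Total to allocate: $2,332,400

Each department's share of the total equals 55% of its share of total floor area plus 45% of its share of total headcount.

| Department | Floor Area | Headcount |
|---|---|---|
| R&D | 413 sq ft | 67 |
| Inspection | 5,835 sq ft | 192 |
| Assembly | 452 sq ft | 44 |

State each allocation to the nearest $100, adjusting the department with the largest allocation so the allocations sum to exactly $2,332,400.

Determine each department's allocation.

Floor area total 6,700; headcount total 303.
Blended shares (55% floor area + 45% headcount): R&D 0.1334; Inspection 0.7641; Assembly 0.1025.
Proportional shares: R&D 311,160.67; Inspection 1,782,282.59; Assembly 238,956.74.
Rounded to nearest $100: R&D $311,200; Inspection $1,782,300; Assembly $239,000. Sum = $2,332,500.
Difference $2,332,400 − $2,332,500 = −$100 applied to largest allocation (Inspection): Inspection becomes $1,782,200.

R&D: $311,200 · Inspection: $1,782,200 · Assembly: $239,000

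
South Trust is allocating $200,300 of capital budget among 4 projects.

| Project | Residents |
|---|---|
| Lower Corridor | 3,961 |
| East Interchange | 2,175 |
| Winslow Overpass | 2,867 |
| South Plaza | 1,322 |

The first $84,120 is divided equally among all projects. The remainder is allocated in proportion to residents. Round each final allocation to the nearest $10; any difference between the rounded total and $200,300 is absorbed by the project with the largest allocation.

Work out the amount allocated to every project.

$84,120 shared equally gives $21,030 per project.
Remainder $116,180 by residents (total 10,325): Lower Corridor 44,570.36 → $44,570; East Interchange 24,473.75 → $24,470; Winslow Overpass 32,260.34 → $32,260; South Plaza 14,875.54 → $14,880.
Totals: Lower Corridor $21,030 + $44,570 = $65,600; East Interchange $21,030 + $24,470 = $45,500; Winslow Overpass $21,030 + $32,260 = $53,290; South Plaza $21,030 + $14,880 = $35,910.

Lower Corridor: $65,600; East Interchange: $45,500; Winslow Overpass: $53,290; South Plaza: $35,910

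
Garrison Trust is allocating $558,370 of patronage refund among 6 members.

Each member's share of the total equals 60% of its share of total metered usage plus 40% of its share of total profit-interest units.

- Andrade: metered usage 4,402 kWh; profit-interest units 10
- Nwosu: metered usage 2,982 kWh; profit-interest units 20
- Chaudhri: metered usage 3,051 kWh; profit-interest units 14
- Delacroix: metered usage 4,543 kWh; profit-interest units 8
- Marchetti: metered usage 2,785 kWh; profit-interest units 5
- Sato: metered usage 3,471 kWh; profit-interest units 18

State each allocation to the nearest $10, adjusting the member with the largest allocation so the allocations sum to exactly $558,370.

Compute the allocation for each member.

Andrade: $99,230 · Nwosu: $106,610 · Chaudhri: $89,830 · Delacroix: $95,500 · Marchetti: $58,830 · Sato: $108,370

Metered usage total 21,234; profit-interest units total 75.
Combined weights (60% metered usage + 40% profit-interest units): Andrade 0.1777; Nwosu 0.1909; Chaudhri 0.1609; Delacroix 0.1710; Marchetti 0.1054; Sato 0.1941.
Pro-rata amounts: Andrade 99,232.82; Nwosu 106,608.33; Chaudhri 89,829.15; Delacroix 95,501.52; Marchetti 58,830.54; Sato 108,367.64.
Rounded to nearest $10: Andrade $99,230; Nwosu $106,610; Chaudhri $89,830; Delacroix $95,500; Marchetti $58,830; Sato $108,370. Sum = $558,370.
Sum already equals the total — no adjustment.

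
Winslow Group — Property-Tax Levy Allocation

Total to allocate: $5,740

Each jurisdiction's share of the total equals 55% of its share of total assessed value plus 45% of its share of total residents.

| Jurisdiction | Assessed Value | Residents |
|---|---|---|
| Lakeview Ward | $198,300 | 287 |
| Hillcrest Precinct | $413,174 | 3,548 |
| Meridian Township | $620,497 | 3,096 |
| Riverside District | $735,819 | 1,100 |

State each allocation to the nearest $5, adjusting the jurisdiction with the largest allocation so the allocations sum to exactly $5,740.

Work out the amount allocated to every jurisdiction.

Assessed value total 1,967,790; residents total 8,031.
Combined weights (55% assessed value + 45% residents): Lakeview Ward 0.0715; Hillcrest Precinct 0.3143; Meridian Township 0.3469; Riverside District 0.2673.
Proportional shares: Lakeview Ward 410.45; Hillcrest Precinct 1,804.01; Meridian Township 1,991.25; Riverside District 1,534.29.
At nearest $5: Lakeview Ward $410; Hillcrest Precinct $1,805; Meridian Township $1,990; Riverside District $1,535. Sum = $5,740.
No rounding difference to absorb.

Lakeview Ward: $410; Hillcrest Precinct: $1,805; Meridian Township: $1,990; Riverside District: $1,535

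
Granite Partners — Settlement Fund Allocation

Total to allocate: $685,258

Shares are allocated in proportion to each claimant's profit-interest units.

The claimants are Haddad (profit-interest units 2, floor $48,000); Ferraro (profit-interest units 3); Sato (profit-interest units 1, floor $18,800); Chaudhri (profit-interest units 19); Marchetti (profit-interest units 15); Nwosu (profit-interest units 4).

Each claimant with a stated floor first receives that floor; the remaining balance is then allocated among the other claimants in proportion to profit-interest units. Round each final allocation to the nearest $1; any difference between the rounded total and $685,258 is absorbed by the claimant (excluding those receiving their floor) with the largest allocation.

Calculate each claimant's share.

Haddad: $48,000; Ferraro: $45,253; Sato: $18,800; Chaudhri: $286,603; Marchetti: $226,265; Nwosu: $60,337

Minimums first: Haddad $48,000; Sato $18,800. Balance $618,458.
Balance split over remaining profit-interest units 41: Ferraro 45,253.02 → $45,253; Chaudhri 286,602.49 → $286,602; Marchetti 226,265.12 → $226,265; Nwosu 60,337.37 → $60,337.
Rounding difference +$1 applied to Chaudhri → $286,603.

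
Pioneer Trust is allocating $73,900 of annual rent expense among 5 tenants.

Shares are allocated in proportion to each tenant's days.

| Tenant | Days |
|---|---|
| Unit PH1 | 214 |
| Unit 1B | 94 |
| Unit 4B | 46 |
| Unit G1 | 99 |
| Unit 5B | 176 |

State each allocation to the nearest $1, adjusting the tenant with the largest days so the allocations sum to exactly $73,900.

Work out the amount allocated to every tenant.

Combined days = 629.
Raw shares: Unit PH1 214/629 × $73,900 = 25,142.45; Unit 1B 94/629 × $73,900 = 11,043.88; Unit 4B 46/629 × $73,900 = 5,404.45; Unit G1 99/629 × $73,900 = 11,631.32; Unit 5B 176/629 × $73,900 = 20,677.90.
Rounded to nearest $1: Unit PH1 $25,142; Unit 1B $11,044; Unit 4B $5,404; Unit G1 $11,631; Unit 5B $20,678. Sum = $73,899.
Difference $73,900 − $73,899 = +$1 applied to largest days (Unit PH1): Unit PH1 becomes $25,143.

Unit PH1: $25,143; Unit 1B: $11,044; Unit 4B: $5,404; Unit G1: $11,631; Unit 5B: $20,678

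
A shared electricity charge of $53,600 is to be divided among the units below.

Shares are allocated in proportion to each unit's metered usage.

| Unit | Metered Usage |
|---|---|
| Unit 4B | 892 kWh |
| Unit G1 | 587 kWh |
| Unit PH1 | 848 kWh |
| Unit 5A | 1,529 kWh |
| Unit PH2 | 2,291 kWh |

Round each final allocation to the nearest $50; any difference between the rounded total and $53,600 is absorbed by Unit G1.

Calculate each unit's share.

Total metered usage = 6,147.
Unrounded shares: Unit 4B 892/6,147 × $53,600 = 7,777.97; Unit G1 587/6,147 × $53,600 = 5,118.46; Unit PH1 848/6,147 × $53,600 = 7,394.31; Unit 5A 1,529/6,147 × $53,600 = 13,332.42; Unit PH2 2,291/6,147 × $53,600 = 19,976.83.
After rounding ($50): Unit 4B $7,800; Unit G1 $5,100; Unit PH1 $7,400; Unit 5A $13,350; Unit PH2 $20,000. Sum = $53,650.
Difference $53,600 − $53,650 = −$50 applied to Unit G1: Unit G1 becomes $5,050.

Unit 4B: $7,800 | Unit G1: $5,050 | Unit PH1: $7,400 | Unit 5A: $13,350 | Unit PH2: $20,000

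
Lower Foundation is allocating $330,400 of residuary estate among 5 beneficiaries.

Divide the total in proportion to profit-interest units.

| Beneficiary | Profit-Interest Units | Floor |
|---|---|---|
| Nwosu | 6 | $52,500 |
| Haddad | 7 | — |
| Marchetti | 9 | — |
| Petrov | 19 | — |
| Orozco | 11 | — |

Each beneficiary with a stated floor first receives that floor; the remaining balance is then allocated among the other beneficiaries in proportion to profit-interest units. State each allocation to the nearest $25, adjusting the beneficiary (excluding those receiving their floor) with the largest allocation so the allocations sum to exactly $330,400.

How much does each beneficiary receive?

Nwosu: $52,500 · Haddad: $42,300 · Marchetti: $54,375 · Petrov: $114,775 · Orozco: $66,450

Fund the minimums — Nwosu $52,500. Remaining pool $277,900.
Remaining pool split over remaining profit-interest units 46: Haddad 42,289.13 → $42,300; Marchetti 54,371.74 → $54,375; Petrov 114,784.78 → $114,775; Orozco 66,454.35 → $66,450.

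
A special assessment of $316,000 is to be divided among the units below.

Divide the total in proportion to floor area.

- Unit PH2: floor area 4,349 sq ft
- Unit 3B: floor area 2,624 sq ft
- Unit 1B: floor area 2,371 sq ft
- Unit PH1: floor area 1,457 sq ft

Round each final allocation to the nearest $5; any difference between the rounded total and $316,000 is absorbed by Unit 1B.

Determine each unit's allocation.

Total floor area = 10,801.
Pro-rata amounts: Unit PH2 4,349/10,801 × $316,000 = 127,236.74; Unit 3B 2,624/10,801 × $316,000 = 76,769.19; Unit 1B 2,371/10,801 × $316,000 = 69,367.28; Unit PH1 1,457/10,801 × $316,000 = 42,626.79.
At nearest $5: Unit PH2 $127,235; Unit 3B $76,770; Unit 1B $69,365; Unit PH1 $42,625. Sum = $315,995.
Difference $316,000 − $315,995 = +$5 applied to Unit 1B: Unit 1B becomes $69,370.

Unit PH2: $127,235 | Unit 3B: $76,770 | Unit 1B: $69,370 | Unit PH1: $42,625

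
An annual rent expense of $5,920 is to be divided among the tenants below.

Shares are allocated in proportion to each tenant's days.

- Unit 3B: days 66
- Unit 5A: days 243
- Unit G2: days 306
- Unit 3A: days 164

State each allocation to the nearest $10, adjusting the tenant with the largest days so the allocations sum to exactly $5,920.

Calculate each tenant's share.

Unit 3B: $500; Unit 5A: $1,850; Unit G2: $2,320; Unit 3A: $1,250

Sum of days: 779.
Unrounded shares: Unit 3B 66/779 × $5,920 = 501.57; Unit 5A 243/779 × $5,920 = 1,846.68; Unit G2 306/779 × $5,920 = 2,325.44; Unit 3A 164/779 × $5,920 = 1,246.32.
After rounding ($10): Unit 3B $500; Unit 5A $1,850; Unit G2 $2,330; Unit 3A $1,250. Sum = $5,930.
Difference $5,920 − $5,930 = −$10 applied to largest days (Unit G2): Unit G2 becomes $2,320.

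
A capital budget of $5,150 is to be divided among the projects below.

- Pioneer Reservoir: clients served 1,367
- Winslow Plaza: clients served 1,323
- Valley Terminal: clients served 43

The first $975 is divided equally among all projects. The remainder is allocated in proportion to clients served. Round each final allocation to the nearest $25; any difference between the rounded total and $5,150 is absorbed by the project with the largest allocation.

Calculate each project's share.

Pioneer Reservoir: $2,400; Winslow Plaza: $2,350; Valley Terminal: $400

First tranche $975 split equally: $325 each.
Remainder $4,175 by clients served (total 2,733): Pioneer Reservoir 2,088.26 → $2,100; Winslow Plaza 2,021.05 → $2,025; Valley Terminal 65.69 → $75.
Rounding difference −$25 on remainder applied to Pioneer Reservoir.
Totals: Pioneer Reservoir $325 + $2,075 = $2,400; Winslow Plaza $325 + $2,025 = $2,350; Valley Terminal $325 + $75 = $400.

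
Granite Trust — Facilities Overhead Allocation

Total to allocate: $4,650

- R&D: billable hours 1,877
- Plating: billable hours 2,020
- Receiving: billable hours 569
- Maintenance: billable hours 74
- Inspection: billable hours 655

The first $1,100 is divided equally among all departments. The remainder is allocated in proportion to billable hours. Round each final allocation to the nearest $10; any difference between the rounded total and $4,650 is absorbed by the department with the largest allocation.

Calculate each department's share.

First tranche $1,100 split equally: $220 each.
Remainder $3,550 by billable hours (total 5,195): R&D 1,282.65 → $1,280; Plating 1,380.37 → $1,380; Receiving 388.83 → $390; Maintenance 50.57 → $50; Inspection 447.59 → $450.
Totals: R&D $220 + $1,280 = $1,500; Plating $220 + $1,380 = $1,600; Receiving $220 + $390 = $610; Maintenance $220 + $50 = $270; Inspection $220 + $450 = $670.

R&D: $1,500 | Plating: $1,600 | Receiving: $610 | Maintenance: $270 | Inspection: $670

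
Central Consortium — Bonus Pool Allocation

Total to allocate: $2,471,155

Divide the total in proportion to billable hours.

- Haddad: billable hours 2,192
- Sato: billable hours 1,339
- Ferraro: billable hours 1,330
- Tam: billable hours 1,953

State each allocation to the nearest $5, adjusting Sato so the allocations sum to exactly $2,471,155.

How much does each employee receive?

Haddad: $794,945 · Sato: $485,605 · Ferraro: $482,335 · Tam: $708,270

Combined billable hours = 6,814.
Raw shares: Haddad 2,192/6,814 × $2,471,155 = 794,947.43; Sato 1,339/6,814 × $2,471,155 = 485,599.73; Ferraro 1,330/6,814 × $2,471,155 = 482,335.80; Tam 1,953/6,814 × $2,471,155 = 708,272.05.
After rounding ($5): Haddad $794,945; Sato $485,600; Ferraro $482,335; Tam $708,270. Sum = $2,471,150.
Difference $2,471,155 − $2,471,150 = +$5 applied to Sato: Sato becomes $485,605.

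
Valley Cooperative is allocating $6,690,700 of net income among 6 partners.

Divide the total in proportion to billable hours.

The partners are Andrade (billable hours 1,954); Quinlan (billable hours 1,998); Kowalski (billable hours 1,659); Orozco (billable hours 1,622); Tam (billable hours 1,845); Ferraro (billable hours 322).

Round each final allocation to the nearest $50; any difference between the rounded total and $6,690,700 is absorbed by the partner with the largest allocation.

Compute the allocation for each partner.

Total billable hours = 9,400.
Unrounded shares: Andrade 1,954/9,400 × $6,690,700 = 1,390,811.47; Quinlan 1,998/9,400 × $6,690,700 = 1,422,129.64; Kowalski 1,659/9,400 × $6,690,700 = 1,180,837.37; Orozco 1,622/9,400 × $6,690,700 = 1,154,501.64; Tam 1,845/9,400 × $6,690,700 = 1,313,227.82; Ferraro 322/9,400 × $6,690,700 = 229,192.06.
After rounding ($50): Andrade $1,390,800; Quinlan $1,422,150; Kowalski $1,180,850; Orozco $1,154,500; Tam $1,313,250; Ferraro $229,200. Sum = $6,690,750.
Difference $6,690,700 − $6,690,750 = −$50 applied to largest allocation (Quinlan): Quinlan becomes $1,422,100.

Andrade: $1,390,800; Quinlan: $1,422,100; Kowalski: $1,180,850; Orozco: $1,154,500; Tam: $1,313,250; Ferraro: $229,200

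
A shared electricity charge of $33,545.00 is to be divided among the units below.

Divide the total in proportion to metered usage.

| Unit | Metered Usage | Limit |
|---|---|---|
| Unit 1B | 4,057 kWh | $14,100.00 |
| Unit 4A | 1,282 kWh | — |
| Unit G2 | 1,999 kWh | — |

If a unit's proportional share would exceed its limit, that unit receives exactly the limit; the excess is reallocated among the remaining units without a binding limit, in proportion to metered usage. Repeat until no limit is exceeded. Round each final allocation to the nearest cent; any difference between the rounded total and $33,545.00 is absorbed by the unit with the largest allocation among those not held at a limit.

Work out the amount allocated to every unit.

Metered usage total: 7,338.
Pro-rata shares before constraints: Unit 1B 18,546.2067; Unit 4A 5,860.5465; Unit G2 9,138.2468.
Held at cap: Unit 1B ($14,100.00); balance $19,445.00 reallocated over remaining metered usage 3,281.
Shares after redistribution: Unit 4A 7,597.8330 → $7,597.83; Unit G2 11,847.1670 → $11,847.17.

Unit 1B: $14,100.00 | Unit 4A: $7,597.83 | Unit G2: $11,847.17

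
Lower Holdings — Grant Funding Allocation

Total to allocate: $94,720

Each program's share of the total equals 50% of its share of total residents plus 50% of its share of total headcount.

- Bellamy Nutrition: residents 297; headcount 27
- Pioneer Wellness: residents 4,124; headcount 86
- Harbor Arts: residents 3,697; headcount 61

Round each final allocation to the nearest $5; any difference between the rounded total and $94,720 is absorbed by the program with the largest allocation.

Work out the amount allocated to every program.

Totals — residents 8,118, headcount 174.
Composite weights (50% residents + 50% headcount): Bellamy Nutrition 0.0959; Pioneer Wellness 0.5011; Harbor Arts 0.4030.
Proportional shares: Bellamy Nutrition 9,081.65; Pioneer Wellness 47,467.02; Harbor Arts 38,171.33.
At nearest $5: Bellamy Nutrition $9,080; Pioneer Wellness $47,465; Harbor Arts $38,170. Sum = $94,715.
Difference $94,720 − $94,715 = +$5 applied to largest allocation (Pioneer Wellness): Pioneer Wellness becomes $47,470.

Bellamy Nutrition: $9,080 · Pioneer Wellness: $47,470 · Harbor Arts: $38,170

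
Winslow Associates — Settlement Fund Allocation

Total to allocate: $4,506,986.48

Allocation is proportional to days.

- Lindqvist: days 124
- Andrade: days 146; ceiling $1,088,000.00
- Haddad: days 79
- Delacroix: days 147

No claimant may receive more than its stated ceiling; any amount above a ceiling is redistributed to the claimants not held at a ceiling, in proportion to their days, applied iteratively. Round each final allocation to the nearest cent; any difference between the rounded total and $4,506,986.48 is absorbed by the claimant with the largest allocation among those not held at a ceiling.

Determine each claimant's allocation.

Days total: 496.
Unconstrained shares: Lindqvist 1,126,746.6200; Andrade 1,326,653.2784; Haddad 717,846.6369; Delacroix 1,335,739.9447.
Cap binds for Andrade ($1,088,000.00); remaining pool $3,418,986.48 reallocated over remaining days 350.
Redistributed shares: Lindqvist 1,211,298.0672 → $1,211,298.07; Haddad 771,714.0912 → $771,714.09; Delacroix 1,435,974.3216 → $1,435,974.32.

Lindqvist: $1,211,298.07; Andrade: $1,088,000.00; Haddad: $771,714.09; Delacroix: $1,435,974.32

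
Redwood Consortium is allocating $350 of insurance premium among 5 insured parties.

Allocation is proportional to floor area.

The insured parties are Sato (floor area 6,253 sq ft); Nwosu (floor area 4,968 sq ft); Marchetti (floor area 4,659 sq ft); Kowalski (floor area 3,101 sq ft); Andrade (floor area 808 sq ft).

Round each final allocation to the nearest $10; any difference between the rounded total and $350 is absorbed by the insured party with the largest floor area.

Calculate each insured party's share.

Total floor area = 19,789.
Pro-rata amounts: Sato 6,253/19,789 × $350 = 110.59; Nwosu 4,968/19,789 × $350 = 87.87; Marchetti 4,659/19,789 × $350 = 82.40; Kowalski 3,101/19,789 × $350 = 54.85; Andrade 808/19,789 × $350 = 14.29.
After rounding ($10): Sato $110; Nwosu $90; Marchetti $80; Kowalski $50; Andrade $10. Sum = $340.
Difference $350 − $340 = +$10 applied to largest floor area (Sato): Sato becomes $120.

Sato: $120 | Nwosu: $90 | Marchetti: $80 | Kowalski: $50 | Andrade: $10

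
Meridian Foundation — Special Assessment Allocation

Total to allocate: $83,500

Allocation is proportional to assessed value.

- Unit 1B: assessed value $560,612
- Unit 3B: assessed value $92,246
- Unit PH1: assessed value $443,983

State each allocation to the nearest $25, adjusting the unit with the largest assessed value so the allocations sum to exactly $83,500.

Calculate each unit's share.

Unit 1B: $42,675; Unit 3B: $7,025; Unit PH1: $33,800

Sum of assessed value: 560,612 + 92,246 + 443,983 = 1,096,841.
Unrounded shares: Unit 1B 42,678.11; Unit 3B 7,022.48; Unit PH1 33,799.41.
Rounded to nearest $25: Unit 1B $42,675; Unit 3B $7,025; Unit PH1 $33,800. Sum = $83,500.
No rounding difference to absorb.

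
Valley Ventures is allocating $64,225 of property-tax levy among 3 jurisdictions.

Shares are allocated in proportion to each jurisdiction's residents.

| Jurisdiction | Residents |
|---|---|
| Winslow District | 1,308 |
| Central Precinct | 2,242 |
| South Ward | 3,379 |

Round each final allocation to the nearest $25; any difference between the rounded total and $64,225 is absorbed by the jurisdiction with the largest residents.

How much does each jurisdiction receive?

Sum of residents: 1,308 + 2,242 + 3,379 = 6,929.
Raw shares: Winslow District 12,123.87; Central Precinct 20,781.13; South Ward 31,320.00.
At nearest $25: Winslow District $12,125; Central Precinct $20,775; South Ward $31,325. Sum = $64,225.
No rounding difference to absorb.

Winslow District: $12,125 · Central Precinct: $20,775 · South Ward: $31,325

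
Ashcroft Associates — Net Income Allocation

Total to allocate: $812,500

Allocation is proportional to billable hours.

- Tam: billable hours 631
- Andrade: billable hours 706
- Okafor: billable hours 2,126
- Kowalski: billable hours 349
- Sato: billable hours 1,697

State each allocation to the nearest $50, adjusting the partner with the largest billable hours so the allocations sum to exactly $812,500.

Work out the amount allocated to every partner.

Tam: $93,050; Andrade: $104,150; Okafor: $313,550; Kowalski: $51,450; Sato: $250,300

Total billable hours = 631 + 706 + 2,126 + 349 + 1,697 = 5,509.
Proportional shares: Tam 93,063.62; Andrade 104,125.07; Okafor 313,555.09; Kowalski 51,472.59; Sato 250,283.63.
At nearest $50: Tam $93,050; Andrade $104,150; Okafor $313,550; Kowalski $51,450; Sato $250,300. Sum = $812,500.
No rounding difference to absorb.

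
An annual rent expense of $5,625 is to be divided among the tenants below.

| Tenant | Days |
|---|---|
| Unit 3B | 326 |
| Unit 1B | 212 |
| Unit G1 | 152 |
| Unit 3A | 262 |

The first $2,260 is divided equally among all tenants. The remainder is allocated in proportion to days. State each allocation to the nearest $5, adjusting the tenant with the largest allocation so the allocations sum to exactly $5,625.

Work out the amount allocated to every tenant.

Unit 3B: $1,720 | Unit 1B: $1,315 | Unit G1: $1,100 | Unit 3A: $1,490

First tranche $2,260 split equally: $565 each.
Remainder $3,365 by days (total 952): Unit 3B 1,152.30 → $1,150; Unit 1B 749.35 → $750; Unit G1 537.27 → $535; Unit 3A 926.08 → $925.
Rounding difference +$5 on remainder applied to Unit 3B.
Totals: Unit 3B $565 + $1,155 = $1,720; Unit 1B $565 + $750 = $1,315; Unit G1 $565 + $535 = $1,100; Unit 3A $565 + $925 = $1,490.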